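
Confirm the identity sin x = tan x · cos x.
RHS = (sin x/cos x) · cos x = sin x = LHS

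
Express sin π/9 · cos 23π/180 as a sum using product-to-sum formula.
sin π/9 cos 23π/180 = (1/2)[sin(π/9+23π/180) + sin(π/9-23π/180)]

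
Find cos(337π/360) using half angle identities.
cos(337π/360) = -√((1 + cos 337π/180)/2) = -0.9799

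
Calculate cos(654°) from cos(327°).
cos(654°) = cos²327° - sin²327° = 0.4067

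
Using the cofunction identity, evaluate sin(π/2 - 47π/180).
sin(π/2 - 47π/180) = cos(47π/180) = 0.682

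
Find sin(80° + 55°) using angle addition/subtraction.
sin(80° + 55°) = sin 80° cos 55° + cos 80° sin 55° = √2/2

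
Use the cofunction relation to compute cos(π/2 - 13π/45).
cos(π/2 - 13π/45) = sin(13π/45) = 0.788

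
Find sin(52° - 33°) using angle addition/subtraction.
sin(52° - 33°) = sin 52° cos 33° - cos 52° sin 33° = 0.3256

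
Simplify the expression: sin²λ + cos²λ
sin²λ + cos²λ = 1 (using Pythagorean identity)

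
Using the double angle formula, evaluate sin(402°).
sin(402°) = 2 sin 201° cos 201° = 0.6691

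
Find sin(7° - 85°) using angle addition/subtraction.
sin(7° - 85°) = sin 7° cos 85° - cos 7° sin 85° = -0.9781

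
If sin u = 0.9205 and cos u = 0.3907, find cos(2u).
cos(2u) = cos²u - sin²u = -0.6947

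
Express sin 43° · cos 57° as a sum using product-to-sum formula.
sin 43° cos 57° = (1/2)[sin(43°+57°) + sin(43°-57°)]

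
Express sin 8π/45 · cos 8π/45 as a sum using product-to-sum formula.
sin 8π/45 cos 8π/45 = (1/2)[sin(8π/45+8π/45) + sin(8π/45-8π/45)]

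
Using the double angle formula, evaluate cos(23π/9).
cos(23π/9) = 1 - 2sin²23π/18 = -0.1736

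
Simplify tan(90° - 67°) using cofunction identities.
tan(90° - 67°) = cot(67°)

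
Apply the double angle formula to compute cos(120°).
cos(120°) = cos²60° - sin²60° = -1/2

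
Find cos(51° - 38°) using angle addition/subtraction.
cos(51° - 38°) = cos 51° cos 38° + sin 51° sin 38° = 0.9744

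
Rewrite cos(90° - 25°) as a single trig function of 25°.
cos(90° - 25°) = sin(25°)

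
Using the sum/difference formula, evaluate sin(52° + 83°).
sin(52° + 83°) = sin 52° cos 83° + cos 52° sin 83° = √2/2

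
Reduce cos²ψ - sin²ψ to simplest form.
cos²ψ - sin²ψ = cos(2ψ) (using Double angle)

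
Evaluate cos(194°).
cos(194°) = -0.9703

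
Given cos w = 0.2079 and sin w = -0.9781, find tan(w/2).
tan(w/2) = sin w / (1 + cos w) = -0.8098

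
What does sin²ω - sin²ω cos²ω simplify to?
sin²ω - sin²ω cos²ω = sin⁴ω (using Factoring)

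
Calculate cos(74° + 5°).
cos(74° + 5°) = cos 74° cos 5° - sin 74° sin 5° = 0.1908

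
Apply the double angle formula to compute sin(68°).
sin(68°) = 2 sin 34° cos 34° = 0.9272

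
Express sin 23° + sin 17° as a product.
sin 23° + sin 17° = 2 sin(20°) cos(3°)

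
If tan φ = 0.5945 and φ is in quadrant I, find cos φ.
cos φ = 0.8596 (using tan²φ + 1 = sec²φ)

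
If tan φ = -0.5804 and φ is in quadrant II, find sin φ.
sin φ = 0.502 (using tan²φ + 1 = sec²φ)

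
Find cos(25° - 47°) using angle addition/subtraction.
cos(25° - 47°) = cos 25° cos 47° + sin 25° sin 47° = 0.9272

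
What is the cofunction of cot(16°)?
cot(16°) = tan(90° - 16°) = tan(74°)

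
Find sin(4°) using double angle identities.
sin(4°) = 2 sin 2° cos 2° = 0.06976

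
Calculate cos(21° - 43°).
cos(21° - 43°) = cos 21° cos 43° + sin 21° sin 43° = 0.9272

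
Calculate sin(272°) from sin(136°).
sin(272°) = 2 sin 136° cos 136° = -0.9994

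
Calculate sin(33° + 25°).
sin(33° + 25°) = sin 33° cos 25° + cos 33° sin 25° = 0.848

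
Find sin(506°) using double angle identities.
sin(506°) = 2 sin 253° cos 253° = 0.5592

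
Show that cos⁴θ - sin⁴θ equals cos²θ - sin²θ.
LHS = (cos²θ - sin²θ)(cos²θ + sin²θ) = (cos²θ - sin²θ) · 1 = cos²θ - sin²θ = RHS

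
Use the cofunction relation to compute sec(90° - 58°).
sec(90° - 58°) = csc(58°) = 1.179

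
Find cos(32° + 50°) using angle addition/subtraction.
cos(32° + 50°) = cos 32° cos 50° - sin 32° sin 50° = 0.1392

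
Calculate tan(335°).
tan(335°) = -0.4663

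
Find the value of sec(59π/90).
sec(59π/90) = -2.13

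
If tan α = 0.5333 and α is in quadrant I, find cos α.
cos α = 0.8824 (using tan²α + 1 = sec²α)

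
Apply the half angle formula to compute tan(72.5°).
tan(72.5°) = sin 145° / (1 + cos 145°) = 3.172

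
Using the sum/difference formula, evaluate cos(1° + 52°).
cos(1° + 52°) = cos 1° cos 52° - sin 1° sin 52° = 0.6018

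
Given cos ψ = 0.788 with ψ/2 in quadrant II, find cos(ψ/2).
cos(ψ/2) = ±√((1 + cos ψ)/2); negative since ψ/2 ∈ QII, so cos(ψ/2) = -0.9455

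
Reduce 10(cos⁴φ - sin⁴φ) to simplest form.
10(cos⁴φ - sin⁴φ) = 10(cos(2φ)) (using Factoring + double angle)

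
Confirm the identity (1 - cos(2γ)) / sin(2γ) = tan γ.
LHS = 2sin²γ / (2 sin γ cos γ) = sin γ/cos γ = tan γ = RHS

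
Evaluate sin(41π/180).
sin(41π/180) = 0.6561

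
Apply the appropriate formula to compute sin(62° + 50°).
sin(62° + 50°) = sin 62° cos 50° + cos 62° sin 50° = 0.9272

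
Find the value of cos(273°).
cos(273°) = 0.05234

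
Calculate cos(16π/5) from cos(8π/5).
cos(16π/5) = cos²8π/5 - sin²8π/5 = -0.809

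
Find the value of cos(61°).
cos(61°) = 0.4848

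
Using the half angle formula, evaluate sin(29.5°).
sin(29.5°) = √((1 - cos 59°)/2) = 0.4924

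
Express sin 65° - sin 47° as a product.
sin 65° - sin 47° = 2 cos(56°) sin(9°)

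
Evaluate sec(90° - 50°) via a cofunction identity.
sec(90° - 50°) = csc(50°) = 1.305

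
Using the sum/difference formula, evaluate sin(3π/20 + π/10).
sin(3π/20 + π/10) = sin 3π/20 cos π/10 + cos 3π/20 sin π/10 = √2/2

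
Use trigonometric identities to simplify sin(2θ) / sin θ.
sin(2θ) / sin θ = 2 cos θ (using Double angle)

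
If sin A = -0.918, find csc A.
csc A = 1/sin A = -1.089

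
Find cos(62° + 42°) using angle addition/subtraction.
cos(62° + 42°) = cos 62° cos 42° - sin 62° sin 42° = -0.2419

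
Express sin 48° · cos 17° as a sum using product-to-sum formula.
sin 48° cos 17° = (1/2)[sin(48°+17°) + sin(48°-17°)]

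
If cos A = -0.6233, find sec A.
sec A = 1/cos A = -1.604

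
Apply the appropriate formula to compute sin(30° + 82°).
sin(30° + 82°) = sin 30° cos 82° + cos 30° sin 82° = 0.9272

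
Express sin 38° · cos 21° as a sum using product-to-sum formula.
sin 38° cos 21° = (1/2)[sin(38°+21°) + sin(38°-21°)]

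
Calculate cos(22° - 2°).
cos(22° - 2°) = cos 22° cos 2° + sin 22° sin 2° = 0.9397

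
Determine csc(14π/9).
csc(14π/9) = -1.015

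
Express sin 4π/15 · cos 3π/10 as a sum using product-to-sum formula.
sin 4π/15 cos 3π/10 = (1/2)[sin(4π/15+3π/10) + sin(4π/15-3π/10)]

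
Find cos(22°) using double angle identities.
cos(22°) = 2cos²11° - 1 = 0.9272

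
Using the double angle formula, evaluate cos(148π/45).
cos(148π/45) = cos²74π/45 - sin²74π/45 = -0.6157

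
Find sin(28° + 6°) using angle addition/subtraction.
sin(28° + 6°) = sin 28° cos 6° + cos 28° sin 6° = 0.5592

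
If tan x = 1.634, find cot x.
cot x = 1/tan x = 0.612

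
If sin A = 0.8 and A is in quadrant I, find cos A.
cos A = 0.6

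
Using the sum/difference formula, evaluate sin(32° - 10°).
sin(32° - 10°) = sin 32° cos 10° - cos 32° sin 10° = 0.3746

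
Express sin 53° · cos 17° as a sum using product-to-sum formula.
sin 53° cos 17° = (1/2)[sin(53°+17°) + sin(53°-17°)]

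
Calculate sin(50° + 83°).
sin(50° + 83°) = sin 50° cos 83° + cos 50° sin 83° = 0.7314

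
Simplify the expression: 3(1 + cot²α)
3(1 + cot²α) = 3(csc²α) (using Pythagorean identity)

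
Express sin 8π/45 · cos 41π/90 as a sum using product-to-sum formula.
sin 8π/45 cos 41π/90 = (1/2)[sin(8π/45+41π/90) + sin(8π/45-41π/90)]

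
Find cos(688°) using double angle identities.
cos(688°) = cos²344° - sin²344° = 0.848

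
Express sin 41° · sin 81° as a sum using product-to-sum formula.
sin 41° sin 81° = (1/2)[cos(41°-81°) - cos(41°+81°)]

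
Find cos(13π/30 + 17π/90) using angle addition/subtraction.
cos(13π/30 + 17π/90) = cos 13π/30 cos 17π/90 - sin 13π/30 sin 17π/90 = -0.3746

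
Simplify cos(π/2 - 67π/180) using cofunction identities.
cos(π/2 - 67π/180) = sin(67π/180)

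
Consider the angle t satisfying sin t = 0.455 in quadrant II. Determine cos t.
cos t = ±√(1 - sin²t) = -0.8905 (negative in QII)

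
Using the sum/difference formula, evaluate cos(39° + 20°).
cos(39° + 20°) = cos 39° cos 20° - sin 39° sin 20° = 0.515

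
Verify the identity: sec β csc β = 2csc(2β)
RHS = 2/sin(2β) = 2/(2 sin β cos β) = 1/(sin β cos β) = (1/cos β)(1/sin β) = sec β csc β = LHS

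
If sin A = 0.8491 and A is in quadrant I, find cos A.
cos A = 0.5282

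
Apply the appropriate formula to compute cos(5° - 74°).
cos(5° - 74°) = cos 5° cos 74° + sin 5° sin 74° = 0.3584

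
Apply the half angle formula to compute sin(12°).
sin(12°) = √((1 - cos 24°)/2) = 0.2079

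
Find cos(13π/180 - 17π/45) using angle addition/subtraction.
cos(13π/180 - 17π/45) = cos 13π/180 cos 17π/45 + sin 13π/180 sin 17π/45 = 0.5736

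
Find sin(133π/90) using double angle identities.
sin(133π/90) = 2 sin 133π/180 cos 133π/180 = -0.9976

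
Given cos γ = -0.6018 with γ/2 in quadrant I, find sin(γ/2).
sin(γ/2) = ±√((1 - cos γ)/2); positive since γ/2 ∈ QI, so sin(γ/2) = 0.8949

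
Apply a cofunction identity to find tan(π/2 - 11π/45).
tan(π/2 - 11π/45) = cot(11π/45) = 1.036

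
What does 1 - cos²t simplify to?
1 - cos²t = sin²t (using Pythagorean identity)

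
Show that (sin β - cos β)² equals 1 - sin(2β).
LHS = sin²β - 2 sin β cos β + cos²β = (sin²β + cos²β) - 2 sin β cos β = 1 - sin(2β) = RHS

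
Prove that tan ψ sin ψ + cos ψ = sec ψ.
LHS = sin²ψ/cos ψ + cos ψ = (sin²ψ + cos²ψ)/cos ψ = 1/cos ψ = sec ψ = RHS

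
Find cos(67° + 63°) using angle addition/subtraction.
cos(67° + 63°) = cos 67° cos 63° - sin 67° sin 63° = -0.6428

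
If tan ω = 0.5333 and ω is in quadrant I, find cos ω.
cos ω = 0.8824 (using tan²ω + 1 = sec²ω)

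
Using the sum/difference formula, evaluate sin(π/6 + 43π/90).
sin(π/6 + 43π/90) = sin π/6 cos 43π/90 + cos π/6 sin 43π/90 = 0.8988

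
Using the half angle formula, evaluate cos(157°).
cos(157°) = -√((1 + cos 314°)/2) = -0.9205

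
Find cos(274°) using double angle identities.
cos(274°) = cos²137° - sin²137° = 0.06976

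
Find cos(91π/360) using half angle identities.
cos(91π/360) = √((1 + cos 91π/180)/2) = 0.7009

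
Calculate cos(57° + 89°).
cos(57° + 89°) = cos 57° cos 89° - sin 57° sin 89° = -0.829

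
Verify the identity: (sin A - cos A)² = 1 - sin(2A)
LHS = sin²A - 2 sin A cos A + cos²A = (sin²A + cos²A) - 2 sin A cos A = 1 - sin(2A) = RHS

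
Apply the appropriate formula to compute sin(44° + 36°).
sin(44° + 36°) = sin 44° cos 36° + cos 44° sin 36° = 0.9848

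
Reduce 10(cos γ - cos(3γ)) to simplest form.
10(cos γ - cos(3γ)) = 10(2 sin(2γ) sin γ) (using Sum-to-product)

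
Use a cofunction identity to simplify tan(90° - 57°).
tan(90° - 57°) = cot(57°)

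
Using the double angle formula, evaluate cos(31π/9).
cos(31π/9) = cos²31π/18 - sin²31π/18 = -0.1736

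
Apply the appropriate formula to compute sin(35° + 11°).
sin(35° + 11°) = sin 35° cos 11° + cos 35° sin 11° = 0.7193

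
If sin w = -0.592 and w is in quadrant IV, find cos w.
cos w = 0.8059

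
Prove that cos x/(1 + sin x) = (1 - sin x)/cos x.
RHS = (1 - sin x)(1 + sin x) / (cos x(1 + sin x)) = (1 - sin²x) / (cos x(1 + sin x)) = cos²x / (cos x(1 + sin x)) = cos x/(1 + sin x) = LHS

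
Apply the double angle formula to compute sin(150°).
sin(150°) = 2 sin 75° cos 75° = 1/2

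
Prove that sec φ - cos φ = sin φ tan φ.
LHS = 1/cos φ - cos φ = (1 - cos²φ)/cos φ = sin²φ/cos φ = sin φ · (sin φ/cos φ) = sin φ tan φ = RHS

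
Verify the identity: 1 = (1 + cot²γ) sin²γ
RHS = csc²γ · sin²γ = (1/sin²γ) · sin²γ = 1 = LHS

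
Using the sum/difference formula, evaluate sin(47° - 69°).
sin(47° - 69°) = sin 47° cos 69° - cos 47° sin 69° = -0.3746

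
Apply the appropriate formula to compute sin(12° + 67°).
sin(12° + 67°) = sin 12° cos 67° + cos 12° sin 67° = 0.9816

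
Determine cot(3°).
cot(3°) = 19.08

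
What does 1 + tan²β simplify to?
1 + tan²β = sec²β (using Pythagorean identity)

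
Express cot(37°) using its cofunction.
cot(37°) = tan(90° - 37°) = tan(53°)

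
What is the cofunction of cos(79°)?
cos(79°) = sin(90° - 79°) = sin(11°)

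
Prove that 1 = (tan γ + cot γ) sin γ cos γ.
RHS = (sin γ/cos γ + cos γ/sin γ) sin γ cos γ = ((sin²γ + cos²γ)/(sin γ cos γ)) · sin γ cos γ = sin²γ + cos²γ = 1 = LHS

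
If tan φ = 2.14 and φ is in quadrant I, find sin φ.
sin φ = 0.906 (using tan²φ + 1 = sec²φ)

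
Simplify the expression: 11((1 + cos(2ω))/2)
11((1 + cos(2ω))/2) = 11(cos²ω) (using Power reduction)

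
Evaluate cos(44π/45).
cos(44π/45) = -0.9976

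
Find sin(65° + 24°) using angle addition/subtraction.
sin(65° + 24°) = sin 65° cos 24° + cos 65° sin 24° = 0.9998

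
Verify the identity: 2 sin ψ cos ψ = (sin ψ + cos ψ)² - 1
RHS = sin²ψ + 2 sin ψ cos ψ + cos²ψ - 1 = (sin²ψ + cos²ψ) + 2 sin ψ cos ψ - 1 = 1 + 2 sin ψ cos ψ - 1 = 2 sin ψ cos ψ = LHS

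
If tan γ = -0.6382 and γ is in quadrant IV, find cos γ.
cos γ = 0.843 (using tan²γ + 1 = sec²γ)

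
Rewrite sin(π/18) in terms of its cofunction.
sin(π/18) = cos(π/2 - π/18) = cos(4π/9)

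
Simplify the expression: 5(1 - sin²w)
5(1 - sin²w) = 5(cos²w) (using Pythagorean identity)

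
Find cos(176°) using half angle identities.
cos(176°) = -√((1 + cos 352°)/2) = -0.9976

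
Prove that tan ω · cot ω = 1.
LHS = (sin ω/cos ω) · (cos ω/sin ω) = 1 = RHS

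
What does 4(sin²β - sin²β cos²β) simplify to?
4(sin²β - sin²β cos²β) = 4(sin⁴β) (using Factoring)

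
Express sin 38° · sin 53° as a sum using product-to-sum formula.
sin 38° sin 53° = (1/2)[cos(38°-53°) - cos(38°+53°)]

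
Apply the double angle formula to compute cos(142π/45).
cos(142π/45) = cos²71π/45 - sin²71π/45 = -0.8829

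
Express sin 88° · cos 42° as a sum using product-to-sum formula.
sin 88° cos 42° = (1/2)[sin(88°+42°) + sin(88°-42°)]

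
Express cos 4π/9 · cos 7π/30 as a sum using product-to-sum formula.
cos 4π/9 cos 7π/30 = (1/2)[cos(4π/9-7π/30) + cos(4π/9+7π/30)]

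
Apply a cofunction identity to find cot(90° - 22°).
cot(90° - 22°) = tan(22°) = 0.404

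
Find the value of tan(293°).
tan(293°) = -2.356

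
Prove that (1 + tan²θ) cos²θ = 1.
LHS = sec²θ · cos²θ = (1/cos²θ) · cos²θ = 1 = RHS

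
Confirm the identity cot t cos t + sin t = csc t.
LHS = cos²t/sin t + sin t = (cos²t + sin²t)/sin t = 1/sin t = csc t = RHS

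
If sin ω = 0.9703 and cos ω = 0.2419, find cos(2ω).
cos(2ω) = cos²ω - sin²ω = -0.883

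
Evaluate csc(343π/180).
csc(343π/180) = -3.42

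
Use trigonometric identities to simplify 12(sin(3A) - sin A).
12(sin(3A) - sin A) = 12(2 cos(2A) sin A) (using Sum-to-product)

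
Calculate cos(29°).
cos(29°) = 0.8746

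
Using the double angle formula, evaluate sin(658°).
sin(658°) = 2 sin 329° cos 329° = -0.8829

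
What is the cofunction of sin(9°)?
sin(9°) = cos(90° - 9°) = cos(81°)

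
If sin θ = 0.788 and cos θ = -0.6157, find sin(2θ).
sin(2θ) = 2 sin θ cos θ = -0.9703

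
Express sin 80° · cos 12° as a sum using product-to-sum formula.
sin 80° cos 12° = (1/2)[sin(80°+12°) + sin(80°-12°)]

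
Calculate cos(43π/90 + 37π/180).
cos(43π/90 + 37π/180) = cos 43π/90 cos 37π/180 - sin 43π/90 sin 37π/180 = -0.5446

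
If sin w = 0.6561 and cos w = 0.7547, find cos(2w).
cos(2w) = cos²w - sin²w = 0.1391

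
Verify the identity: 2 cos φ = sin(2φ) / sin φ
RHS = 2 sin φ cos φ / sin φ = 2 cos φ = LHS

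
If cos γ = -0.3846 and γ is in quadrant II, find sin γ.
sin γ = 0.9231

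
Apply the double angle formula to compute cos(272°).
cos(272°) = cos²136° - sin²136° = 0.0349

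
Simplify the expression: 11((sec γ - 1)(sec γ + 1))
11((sec γ - 1)(sec γ + 1)) = 11(tan²γ) (using Diff. of squares)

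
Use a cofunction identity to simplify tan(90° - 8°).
tan(90° - 8°) = cot(8°)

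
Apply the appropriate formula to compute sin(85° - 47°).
sin(85° - 47°) = sin 85° cos 47° - cos 85° sin 47° = 0.6157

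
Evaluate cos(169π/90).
cos(169π/90) = 0.9272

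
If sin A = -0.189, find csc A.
csc A = 1/sin A = -5.291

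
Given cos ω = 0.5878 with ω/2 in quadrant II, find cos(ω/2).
cos(ω/2) = ±√((1 + cos ω)/2); negative since ω/2 ∈ QII, so cos(ω/2) = -0.891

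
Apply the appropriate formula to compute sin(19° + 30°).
sin(19° + 30°) = sin 19° cos 30° + cos 19° sin 30° = 0.7547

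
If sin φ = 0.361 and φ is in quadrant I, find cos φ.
cos φ = 0.9326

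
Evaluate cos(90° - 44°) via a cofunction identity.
cos(90° - 44°) = sin(44°) = 0.6947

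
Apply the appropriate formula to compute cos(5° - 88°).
cos(5° - 88°) = cos 5° cos 88° + sin 5° sin 88° = 0.1219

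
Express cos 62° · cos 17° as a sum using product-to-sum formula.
cos 62° cos 17° = (1/2)[cos(62°-17°) + cos(62°+17°)]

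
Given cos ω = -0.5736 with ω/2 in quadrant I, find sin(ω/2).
sin(ω/2) = ±√((1 - cos ω)/2); positive since ω/2 ∈ QI, so sin(ω/2) = 0.887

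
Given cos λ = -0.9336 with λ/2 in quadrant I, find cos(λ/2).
cos(λ/2) = ±√((1 + cos λ)/2); positive since λ/2 ∈ QI, so cos(λ/2) = 0.1822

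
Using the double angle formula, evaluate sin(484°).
sin(484°) = 2 sin 242° cos 242° = 0.829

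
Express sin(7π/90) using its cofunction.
sin(7π/90) = cos(π/2 - 7π/90) = cos(19π/45)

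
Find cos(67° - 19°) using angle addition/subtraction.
cos(67° - 19°) = cos 67° cos 19° + sin 67° sin 19° = 0.6691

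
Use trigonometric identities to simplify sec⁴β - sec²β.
sec⁴β - sec²β = tan⁴β + tan²β (using Pythagorean)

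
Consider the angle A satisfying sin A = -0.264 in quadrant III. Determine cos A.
cos A = ±√(1 - sin²A) = -0.9645 (negative in QIII)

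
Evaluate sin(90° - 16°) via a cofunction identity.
sin(90° - 16°) = cos(16°) = 0.9613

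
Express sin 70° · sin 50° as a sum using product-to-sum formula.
sin 70° sin 50° = (1/2)[cos(70°-50°) - cos(70°+50°)]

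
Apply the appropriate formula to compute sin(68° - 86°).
sin(68° - 86°) = sin 68° cos 86° - cos 68° sin 86° = -0.309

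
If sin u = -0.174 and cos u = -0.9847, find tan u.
tan u = sin u / cos u = 0.1767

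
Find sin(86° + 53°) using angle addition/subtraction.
sin(86° + 53°) = sin 86° cos 53° + cos 86° sin 53° = 0.6561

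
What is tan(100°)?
tan(100°) = -5.671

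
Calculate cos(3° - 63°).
cos(3° - 63°) = cos 3° cos 63° + sin 3° sin 63° = 1/2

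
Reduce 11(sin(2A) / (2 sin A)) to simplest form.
11(sin(2A) / (2 sin A)) = 11(cos A) (using Double angle)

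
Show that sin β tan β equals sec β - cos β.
RHS = 1/cos β - cos β = (1 - cos²β)/cos β = sin²β/cos β = sin β · (sin β/cos β) = sin β tan β = LHS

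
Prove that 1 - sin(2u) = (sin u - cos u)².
RHS = sin²u - 2 sin u cos u + cos²u = (sin²u + cos²u) - 2 sin u cos u = 1 - sin(2u) = LHS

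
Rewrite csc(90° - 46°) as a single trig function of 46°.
csc(90° - 46°) = sec(46°)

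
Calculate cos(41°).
cos(41°) = 0.7547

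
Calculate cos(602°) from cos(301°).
cos(602°) = cos²301° - sin²301° = -0.4695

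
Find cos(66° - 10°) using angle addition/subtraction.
cos(66° - 10°) = cos 66° cos 10° + sin 66° sin 10° = 0.5592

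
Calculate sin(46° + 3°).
sin(46° + 3°) = sin 46° cos 3° + cos 46° sin 3° = 0.7547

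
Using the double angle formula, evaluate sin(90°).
sin(90°) = 2 sin 45° cos 45° = 1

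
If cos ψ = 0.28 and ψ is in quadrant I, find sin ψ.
sin ψ = 0.96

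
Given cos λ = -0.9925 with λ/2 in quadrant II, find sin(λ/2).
sin(λ/2) = ±√((1 - cos λ)/2); positive since λ/2 ∈ QII, so sin(λ/2) = 0.9981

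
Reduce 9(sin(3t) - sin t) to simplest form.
9(sin(3t) - sin t) = 9(2 cos(2t) sin t) (using Sum-to-product)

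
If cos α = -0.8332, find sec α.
sec α = 1/cos α = -1.2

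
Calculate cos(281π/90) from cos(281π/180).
cos(281π/90) = cos²281π/180 - sin²281π/180 = -0.9272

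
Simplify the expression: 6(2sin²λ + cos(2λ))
6(2sin²λ + cos(2λ)) = 6 (using Double angle)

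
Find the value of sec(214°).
sec(214°) = -1.206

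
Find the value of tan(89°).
tan(89°) = 57.29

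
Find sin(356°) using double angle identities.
sin(356°) = 2 sin 178° cos 178° = -0.06976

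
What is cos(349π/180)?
cos(349π/180) = 0.9816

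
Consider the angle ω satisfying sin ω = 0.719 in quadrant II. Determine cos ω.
cos ω = ±√(1 - sin²ω) = -0.695 (negative in QII)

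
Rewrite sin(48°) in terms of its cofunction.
sin(48°) = cos(90° - 48°) = cos(42°)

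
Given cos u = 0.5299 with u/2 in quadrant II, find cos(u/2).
cos(u/2) = ±√((1 + cos u)/2); negative since u/2 ∈ QII, so cos(u/2) = -0.8746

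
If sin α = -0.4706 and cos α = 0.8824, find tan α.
tan α = sin α / cos α = -0.5333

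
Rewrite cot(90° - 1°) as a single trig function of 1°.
cot(90° - 1°) = tan(1°)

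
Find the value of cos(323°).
cos(323°) = 0.7986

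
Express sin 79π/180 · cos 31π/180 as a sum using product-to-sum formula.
sin 79π/180 cos 31π/180 = (1/2)[sin(79π/180+31π/180) + sin(79π/180-31π/180)]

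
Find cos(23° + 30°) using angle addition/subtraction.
cos(23° + 30°) = cos 23° cos 30° - sin 23° sin 30° = 0.6018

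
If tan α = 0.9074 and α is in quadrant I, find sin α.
sin α = 0.672 (using tan²α + 1 = sec²α)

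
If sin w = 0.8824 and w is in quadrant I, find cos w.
cos w = 0.4705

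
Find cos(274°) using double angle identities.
cos(274°) = cos²137° - sin²137° = 0.06976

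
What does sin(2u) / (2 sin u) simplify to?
sin(2u) / (2 sin u) = cos u (using Double angle)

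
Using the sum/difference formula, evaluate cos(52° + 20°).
cos(52° + 20°) = cos 52° cos 20° - sin 52° sin 20° = 0.309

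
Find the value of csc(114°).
csc(114°) = 1.095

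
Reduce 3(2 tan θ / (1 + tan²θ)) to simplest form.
3(2 tan θ / (1 + tan²θ)) = 3(sin(2θ)) (using Double angle)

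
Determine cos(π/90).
cos(π/90) = 0.9994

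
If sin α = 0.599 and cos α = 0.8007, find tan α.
tan α = sin α / cos α = 0.7481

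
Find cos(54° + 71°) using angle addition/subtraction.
cos(54° + 71°) = cos 54° cos 71° - sin 54° sin 71° = -0.5736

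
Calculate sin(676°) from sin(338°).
sin(676°) = 2 sin 338° cos 338° = -0.6947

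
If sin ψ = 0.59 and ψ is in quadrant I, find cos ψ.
cos ψ = 0.8074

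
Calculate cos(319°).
cos(319°) = 0.7547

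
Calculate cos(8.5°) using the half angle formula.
cos(8.5°) = √((1 + cos 17°)/2) = 0.989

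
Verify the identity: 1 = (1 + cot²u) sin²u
RHS = csc²u · sin²u = (1/sin²u) · sin²u = 1 = LHS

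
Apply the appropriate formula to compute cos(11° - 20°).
cos(11° - 20°) = cos 11° cos 20° + sin 11° sin 20° = 0.9877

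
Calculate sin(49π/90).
sin(49π/90) = 0.9903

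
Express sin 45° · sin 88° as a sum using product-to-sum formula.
sin 45° sin 88° = (1/2)[cos(45°-88°) - cos(45°+88°)]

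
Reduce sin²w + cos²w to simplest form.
sin²w + cos²w = 1 (using Pythagorean identity)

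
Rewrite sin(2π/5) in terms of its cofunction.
sin(2π/5) = cos(π/2 - 2π/5) = cos(π/10)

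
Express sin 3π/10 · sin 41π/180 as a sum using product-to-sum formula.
sin 3π/10 sin 41π/180 = (1/2)[cos(3π/10-41π/180) - cos(3π/10+41π/180)]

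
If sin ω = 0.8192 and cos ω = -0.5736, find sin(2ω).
sin(2ω) = 2 sin ω cos ω = -0.9398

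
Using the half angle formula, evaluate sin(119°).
sin(119°) = √((1 - cos 238°)/2) = 0.8746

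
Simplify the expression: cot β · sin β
cot β · sin β = cos β (using Quotient identity)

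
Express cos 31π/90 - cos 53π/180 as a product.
cos 31π/90 - cos 53π/180 = -2 sin(23π/72) sin(π/40)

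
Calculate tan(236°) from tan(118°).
tan(236°) = 2 tan 118° / (1 - tan²118°) = 1.483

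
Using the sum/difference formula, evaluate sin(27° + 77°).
sin(27° + 77°) = sin 27° cos 77° + cos 27° sin 77° = 0.9703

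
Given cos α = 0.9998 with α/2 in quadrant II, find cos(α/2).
cos(α/2) = ±√((1 + cos α)/2); negative since α/2 ∈ QII, so cos(α/2) = -0.9999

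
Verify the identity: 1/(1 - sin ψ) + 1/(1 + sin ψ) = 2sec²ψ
LHS = [(1 + sin ψ) + (1 - sin ψ)] / [(1 - sin ψ)(1 + sin ψ)] = 2/(1 - sin²ψ) = 2/cos²ψ = 2sec²ψ = RHS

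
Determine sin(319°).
sin(319°) = -0.6561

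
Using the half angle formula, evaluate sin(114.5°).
sin(114.5°) = √((1 - cos 229°)/2) = 0.91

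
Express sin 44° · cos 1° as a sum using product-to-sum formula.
sin 44° cos 1° = (1/2)[sin(44°+1°) + sin(44°-1°)]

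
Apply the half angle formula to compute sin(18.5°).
sin(18.5°) = √((1 - cos 37°)/2) = 0.3173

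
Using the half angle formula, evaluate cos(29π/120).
cos(29π/120) = √((1 + cos 29π/60)/2) = 0.7254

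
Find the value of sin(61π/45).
sin(61π/45) = -0.8988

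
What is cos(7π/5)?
cos(7π/5) = -0.309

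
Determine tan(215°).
tan(215°) = 0.7002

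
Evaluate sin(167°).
sin(167°) = 0.225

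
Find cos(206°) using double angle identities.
cos(206°) = 2cos²103° - 1 = -0.8988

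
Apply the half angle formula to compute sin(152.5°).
sin(152.5°) = √((1 - cos 305°)/2) = 0.4617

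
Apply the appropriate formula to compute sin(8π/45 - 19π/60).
sin(8π/45 - 19π/60) = sin 8π/45 cos 19π/60 - cos 8π/45 sin 19π/60 = -0.4226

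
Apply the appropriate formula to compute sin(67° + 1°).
sin(67° + 1°) = sin 67° cos 1° + cos 67° sin 1° = 0.9272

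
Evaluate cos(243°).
cos(243°) = -0.454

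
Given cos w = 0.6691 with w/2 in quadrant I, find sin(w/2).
sin(w/2) = ±√((1 - cos w)/2); positive since w/2 ∈ QI, so sin(w/2) = 0.4068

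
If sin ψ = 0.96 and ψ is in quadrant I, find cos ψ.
cos ψ = 0.28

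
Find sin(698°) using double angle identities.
sin(698°) = 2 sin 349° cos 349° = -0.3746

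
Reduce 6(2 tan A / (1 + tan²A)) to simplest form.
6(2 tan A / (1 + tan²A)) = 6(sin(2A)) (using Double angle)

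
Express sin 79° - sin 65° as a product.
sin 79° - sin 65° = 2 cos(72°) sin(7°)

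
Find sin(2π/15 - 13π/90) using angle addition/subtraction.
sin(2π/15 - 13π/90) = sin 2π/15 cos 13π/90 - cos 2π/15 sin 13π/90 = -0.0349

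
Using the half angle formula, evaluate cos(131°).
cos(131°) = -√((1 + cos 262°)/2) = -0.6561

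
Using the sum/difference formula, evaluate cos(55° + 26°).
cos(55° + 26°) = cos 55° cos 26° - sin 55° sin 26° = 0.1564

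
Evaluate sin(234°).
sin(234°) = -0.809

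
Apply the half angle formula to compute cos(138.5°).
cos(138.5°) = -√((1 + cos 277°)/2) = -0.749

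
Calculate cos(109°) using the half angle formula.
cos(109°) = -√((1 + cos 218°)/2) = -0.3256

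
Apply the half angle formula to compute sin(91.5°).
sin(91.5°) = √((1 - cos 183°)/2) = 0.9997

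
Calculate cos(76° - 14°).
cos(76° - 14°) = cos 76° cos 14° + sin 76° sin 14° = 0.4695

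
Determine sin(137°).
sin(137°) = 0.682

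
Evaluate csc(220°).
csc(220°) = -1.556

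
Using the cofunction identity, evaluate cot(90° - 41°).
cot(90° - 41°) = tan(41°) = 0.8693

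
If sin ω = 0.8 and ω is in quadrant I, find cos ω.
cos ω = 0.6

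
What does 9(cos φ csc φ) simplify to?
9(cos φ csc φ) = 9(cot φ) (using Reciprocal + quotient)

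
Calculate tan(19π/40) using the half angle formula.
tan(19π/40) = sin 19π/20 / (1 + cos 19π/20) = 12.71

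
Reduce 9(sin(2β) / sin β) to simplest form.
9(sin(2β) / sin β) = 9(2 cos β) (using Double angle)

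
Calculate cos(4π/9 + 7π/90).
cos(4π/9 + 7π/90) = cos 4π/9 cos 7π/90 - sin 4π/9 sin 7π/90 = -0.06976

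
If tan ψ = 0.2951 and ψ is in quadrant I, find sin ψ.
sin ψ = 0.283 (using tan²ψ + 1 = sec²ψ)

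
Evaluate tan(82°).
tan(82°) = 7.115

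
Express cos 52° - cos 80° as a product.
cos 52° - cos 80° = -2 sin(66°) sin(-14°)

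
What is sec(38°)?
sec(38°) = 1.269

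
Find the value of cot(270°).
cot(270°) = 0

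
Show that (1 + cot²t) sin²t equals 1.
LHS = csc²t · sin²t = (1/sin²t) · sin²t = 1 = RHS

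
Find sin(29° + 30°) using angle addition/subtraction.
sin(29° + 30°) = sin 29° cos 30° + cos 29° sin 30° = 0.8572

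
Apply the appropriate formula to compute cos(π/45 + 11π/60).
cos(π/45 + 11π/60) = cos π/45 cos 11π/60 - sin π/45 sin 11π/60 = 0.7986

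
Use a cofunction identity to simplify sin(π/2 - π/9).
sin(π/2 - π/9) = cos(π/9)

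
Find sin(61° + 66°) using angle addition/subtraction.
sin(61° + 66°) = sin 61° cos 66° + cos 61° sin 66° = 0.7986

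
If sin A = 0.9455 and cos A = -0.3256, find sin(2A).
sin(2A) = 2 sin A cos A = -0.6157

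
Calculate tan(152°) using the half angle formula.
tan(152°) = sin 304° / (1 + cos 304°) = -0.5317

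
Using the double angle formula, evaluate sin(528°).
sin(528°) = 2 sin 264° cos 264° = 0.2079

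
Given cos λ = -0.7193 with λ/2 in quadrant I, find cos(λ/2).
cos(λ/2) = ±√((1 + cos λ)/2); positive since λ/2 ∈ QI, so cos(λ/2) = 0.3746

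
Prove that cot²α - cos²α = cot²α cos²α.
LHS = cos²α/sin²α - cos²α = cos²α(1/sin²α - 1) = cos²α · (1 - sin²α)/sin²α = cos²α · cos²α/sin²α = cos²α · cot²α = RHS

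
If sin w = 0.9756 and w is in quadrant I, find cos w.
cos w = 0.2196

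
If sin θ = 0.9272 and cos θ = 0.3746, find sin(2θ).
sin(2θ) = 2 sin θ cos θ = 0.6947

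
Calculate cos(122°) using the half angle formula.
cos(122°) = -√((1 + cos 244°)/2) = -0.5299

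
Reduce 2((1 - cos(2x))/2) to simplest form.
2((1 - cos(2x))/2) = 2(sin²x) (using Power reduction)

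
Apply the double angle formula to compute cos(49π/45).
cos(49π/45) = cos²49π/90 - sin²49π/90 = -0.9613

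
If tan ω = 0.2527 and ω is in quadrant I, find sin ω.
sin ω = 0.245 (using tan²ω + 1 = sec²ω)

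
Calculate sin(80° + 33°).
sin(80° + 33°) = sin 80° cos 33° + cos 80° sin 33° = 0.9205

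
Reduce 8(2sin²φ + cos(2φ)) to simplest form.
8(2sin²φ + cos(2φ)) = 8 (using Double angle)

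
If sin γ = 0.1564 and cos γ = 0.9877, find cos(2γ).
cos(2γ) = cos²γ - sin²γ = 0.9511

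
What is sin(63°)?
sin(63°) = 0.891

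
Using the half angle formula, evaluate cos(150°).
cos(150°) = -√((1 + cos 300°)/2) = -√3/2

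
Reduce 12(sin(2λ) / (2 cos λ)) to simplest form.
12(sin(2λ) / (2 cos λ)) = 12(sin λ) (using Double angle)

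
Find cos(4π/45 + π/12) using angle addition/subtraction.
cos(4π/45 + π/12) = cos 4π/45 cos π/12 - sin 4π/45 sin π/12 = 0.8572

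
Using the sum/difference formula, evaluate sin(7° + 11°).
sin(7° + 11°) = sin 7° cos 11° + cos 7° sin 11° = 0.309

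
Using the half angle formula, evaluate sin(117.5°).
sin(117.5°) = √((1 - cos 235°)/2) = 0.887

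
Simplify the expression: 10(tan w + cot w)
10(tan w + cot w) = 10(sec w csc w) (using Quotient identities)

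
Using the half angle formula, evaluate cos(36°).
cos(36°) = √((1 + cos 72°)/2) = 0.809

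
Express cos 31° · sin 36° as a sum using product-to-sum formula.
cos 31° sin 36° = (1/2)[sin(31°+36°) - sin(31°-36°)]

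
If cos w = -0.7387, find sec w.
sec w = 1/cos w = -1.354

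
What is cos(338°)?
cos(338°) = 0.9272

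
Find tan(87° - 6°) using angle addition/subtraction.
tan(87° - 6°) = (tan 87° - tan 6°)/(1 + tan 87° tan 6°) = 6.314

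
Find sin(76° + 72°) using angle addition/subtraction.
sin(76° + 72°) = sin 76° cos 72° + cos 76° sin 72° = 0.5299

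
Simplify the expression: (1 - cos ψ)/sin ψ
(1 - cos ψ)/sin ψ = tan(ψ/2) (using Half angle)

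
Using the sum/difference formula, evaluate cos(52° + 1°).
cos(52° + 1°) = cos 52° cos 1° - sin 52° sin 1° = 0.6018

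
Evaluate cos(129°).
cos(129°) = -0.6293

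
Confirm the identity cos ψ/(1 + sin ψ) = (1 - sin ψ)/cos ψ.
RHS = (1 - sin ψ)(1 + sin ψ) / (cos ψ(1 + sin ψ)) = (1 - sin²ψ) / (cos ψ(1 + sin ψ)) = cos²ψ / (cos ψ(1 + sin ψ)) = cos ψ/(1 + sin ψ) = LHS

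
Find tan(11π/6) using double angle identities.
tan(11π/6) = 2 tan 11π/12 / (1 - tan²11π/12) = -√3/3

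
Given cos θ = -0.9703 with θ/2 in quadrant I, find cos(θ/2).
cos(θ/2) = ±√((1 + cos θ)/2); positive since θ/2 ∈ QI, so cos(θ/2) = 0.1219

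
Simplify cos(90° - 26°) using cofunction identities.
cos(90° - 26°) = sin(26°)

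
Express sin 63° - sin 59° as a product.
sin 63° - sin 59° = 2 cos(61°) sin(2°)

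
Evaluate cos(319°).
cos(319°) = 0.7547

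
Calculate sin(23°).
sin(23°) = 0.3907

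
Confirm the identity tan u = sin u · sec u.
RHS = sin u · (1/cos u) = sin u/cos u = tan u = LHS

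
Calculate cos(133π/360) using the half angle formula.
cos(133π/360) = √((1 + cos 133π/180)/2) = 0.3987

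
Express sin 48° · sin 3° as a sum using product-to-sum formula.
sin 48° sin 3° = (1/2)[cos(48°-3°) - cos(48°+3°)]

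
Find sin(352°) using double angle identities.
sin(352°) = 2 sin 176° cos 176° = -0.1392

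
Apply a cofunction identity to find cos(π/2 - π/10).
cos(π/2 - π/10) = sin(π/10) = 0.309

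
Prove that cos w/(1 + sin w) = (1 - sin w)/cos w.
RHS = (1 - sin w)(1 + sin w) / (cos w(1 + sin w)) = (1 - sin²w) / (cos w(1 + sin w)) = cos²w / (cos w(1 + sin w)) = cos w/(1 + sin w) = LHS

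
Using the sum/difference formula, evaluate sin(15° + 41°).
sin(15° + 41°) = sin 15° cos 41° + cos 15° sin 41° = 0.829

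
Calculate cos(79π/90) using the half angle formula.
cos(79π/90) = -√((1 + cos 79π/45)/2) = -0.9272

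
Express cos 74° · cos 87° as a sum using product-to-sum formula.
cos 74° cos 87° = (1/2)[cos(74°-87°) + cos(74°+87°)]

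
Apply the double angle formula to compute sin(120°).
sin(120°) = 2 sin 60° cos 60° = √3/2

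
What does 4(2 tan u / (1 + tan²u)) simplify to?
4(2 tan u / (1 + tan²u)) = 4(sin(2u)) (using Double angle)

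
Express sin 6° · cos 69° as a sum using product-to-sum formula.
sin 6° cos 69° = (1/2)[sin(6°+69°) + sin(6°-69°)]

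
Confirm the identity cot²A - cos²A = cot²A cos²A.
LHS = cos²A/sin²A - cos²A = cos²A(1/sin²A - 1) = cos²A · (1 - sin²A)/sin²A = cos²A · cos²A/sin²A = cos²A · cot²A = RHS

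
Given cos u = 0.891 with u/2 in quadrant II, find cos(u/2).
cos(u/2) = ±√((1 + cos u)/2); negative since u/2 ∈ QII, so cos(u/2) = -0.9724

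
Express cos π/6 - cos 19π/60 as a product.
cos π/6 - cos 19π/60 = -2 sin(29π/120) sin(-3π/40)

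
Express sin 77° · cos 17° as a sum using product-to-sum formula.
sin 77° cos 17° = (1/2)[sin(77°+17°) + sin(77°-17°)]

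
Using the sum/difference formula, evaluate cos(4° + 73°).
cos(4° + 73°) = cos 4° cos 73° - sin 4° sin 73° = 0.225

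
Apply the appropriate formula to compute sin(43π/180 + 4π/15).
sin(43π/180 + 4π/15) = sin 43π/180 cos 4π/15 + cos 43π/180 sin 4π/15 = 0.9998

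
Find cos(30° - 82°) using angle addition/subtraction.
cos(30° - 82°) = cos 30° cos 82° + sin 30° sin 82° = 0.6157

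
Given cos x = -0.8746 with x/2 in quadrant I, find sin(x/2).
sin(x/2) = ±√((1 - cos x)/2); positive since x/2 ∈ QI, so sin(x/2) = 0.9681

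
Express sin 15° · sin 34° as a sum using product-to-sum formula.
sin 15° sin 34° = (1/2)[cos(15°-34°) - cos(15°+34°)]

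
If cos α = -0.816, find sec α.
sec α = 1/cos α = -1.225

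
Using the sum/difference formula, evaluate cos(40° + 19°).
cos(40° + 19°) = cos 40° cos 19° - sin 40° sin 19° = 0.515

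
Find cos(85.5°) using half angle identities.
cos(85.5°) = √((1 + cos 171°)/2) = 0.07846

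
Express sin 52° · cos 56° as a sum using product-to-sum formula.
sin 52° cos 56° = (1/2)[sin(52°+56°) + sin(52°-56°)]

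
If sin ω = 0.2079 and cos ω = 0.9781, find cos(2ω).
cos(2ω) = cos²ω - sin²ω = 0.9135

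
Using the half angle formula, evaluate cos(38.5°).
cos(38.5°) = √((1 + cos 77°)/2) = 0.7826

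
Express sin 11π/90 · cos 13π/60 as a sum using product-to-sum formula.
sin 11π/90 cos 13π/60 = (1/2)[sin(11π/90+13π/60) + sin(11π/90-13π/60)]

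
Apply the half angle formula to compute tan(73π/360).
tan(73π/360) = sin 73π/180 / (1 + cos 73π/180) = 0.74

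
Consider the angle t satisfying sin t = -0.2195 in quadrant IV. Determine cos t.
cos t = √(1 - sin²t) = 0.9756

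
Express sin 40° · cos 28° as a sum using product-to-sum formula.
sin 40° cos 28° = (1/2)[sin(40°+28°) + sin(40°-28°)]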